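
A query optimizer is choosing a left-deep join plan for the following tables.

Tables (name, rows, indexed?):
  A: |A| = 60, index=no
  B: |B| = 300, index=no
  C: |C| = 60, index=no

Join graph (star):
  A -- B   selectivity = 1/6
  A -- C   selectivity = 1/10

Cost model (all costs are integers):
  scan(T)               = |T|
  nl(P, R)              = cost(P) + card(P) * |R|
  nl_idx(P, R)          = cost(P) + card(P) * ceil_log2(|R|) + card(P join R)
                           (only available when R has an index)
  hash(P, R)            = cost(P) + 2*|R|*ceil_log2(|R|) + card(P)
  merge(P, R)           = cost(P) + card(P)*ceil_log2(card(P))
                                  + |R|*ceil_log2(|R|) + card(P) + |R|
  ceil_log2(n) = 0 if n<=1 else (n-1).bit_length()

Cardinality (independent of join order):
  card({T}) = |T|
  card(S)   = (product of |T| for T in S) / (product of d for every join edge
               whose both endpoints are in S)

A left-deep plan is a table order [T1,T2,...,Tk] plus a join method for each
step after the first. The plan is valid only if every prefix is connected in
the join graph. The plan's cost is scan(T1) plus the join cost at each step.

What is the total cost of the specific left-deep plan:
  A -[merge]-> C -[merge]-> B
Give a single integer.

step 1: scan A: cost=60, card=60
step 2: join C via merge
    card(P join C) = 60*60/(10) = 360
    cost = 60 + 60*6 + 60*6 + 60 + 60 = 900
step 3: join B via merge
    card(P join B) = 360*300/(6) = 18000
    cost = 900 + 360*9 + 300*9 + 360 + 300 = 7500

7500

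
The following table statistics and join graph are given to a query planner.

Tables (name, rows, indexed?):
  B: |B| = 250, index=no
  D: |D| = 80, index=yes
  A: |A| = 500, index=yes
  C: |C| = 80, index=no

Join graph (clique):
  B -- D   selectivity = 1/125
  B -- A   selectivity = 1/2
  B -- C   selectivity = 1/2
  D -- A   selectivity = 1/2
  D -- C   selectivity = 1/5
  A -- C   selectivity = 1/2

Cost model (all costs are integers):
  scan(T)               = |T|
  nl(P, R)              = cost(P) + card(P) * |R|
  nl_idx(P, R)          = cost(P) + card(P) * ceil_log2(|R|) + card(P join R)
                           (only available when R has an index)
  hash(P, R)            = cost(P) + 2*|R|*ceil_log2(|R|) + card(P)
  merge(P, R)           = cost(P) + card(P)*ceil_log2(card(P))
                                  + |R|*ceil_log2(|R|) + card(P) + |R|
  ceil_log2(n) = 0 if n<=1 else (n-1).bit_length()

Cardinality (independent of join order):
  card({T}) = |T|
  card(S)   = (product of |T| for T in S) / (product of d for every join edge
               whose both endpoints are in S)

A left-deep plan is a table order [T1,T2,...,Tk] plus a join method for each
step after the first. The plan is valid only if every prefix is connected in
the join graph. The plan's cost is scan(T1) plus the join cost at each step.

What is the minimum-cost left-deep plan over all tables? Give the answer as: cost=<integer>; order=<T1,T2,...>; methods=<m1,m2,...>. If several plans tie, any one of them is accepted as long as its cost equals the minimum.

cost=13180; order=B,D,C,A; methods=hash,hash,hash

Selinger DP (subsets sized 1..n):
  {B}: scan cost=250, card=250
  {D}: scan cost=80, card=80
  {A}: scan cost=500, card=500
  {C}: scan cost=80, card=80
  {BD}: card=160; try (D,hash)→1620, (D,nl_idx)→2160, (B,merge)→2970, (D,merge)→3140, (B,hash)→4160, (B,nl)→20080 …(+1); best=1620 via (D,hash)
  {AB}: card=62500; try (B,hash)→5000, (A,merge)→7500, (B,merge)→7750, (A,hash)→9500, (A,nl_idx)→65000, (A,nl)→125250 …(+1); best=5000 via (B,hash)
  {BC}: card=10000; try (C,hash)→1620, (B,merge)→2970, (C,merge)→3140, (B,hash)→4160, (B,nl)→20080, (C,nl)→20250; best=1620 via (C,hash)
  {AD}: card=20000; try (D,hash)→2120, (A,merge)→5720, (D,merge)→6140, (A,hash)→9160, (A,nl_idx)→20800, (D,nl_idx)→24000 …(+2); best=2120 via (D,hash)
  {CD}: card=1280; try (D,hash)→1280, (C,hash)→1280, (D,merge)→1360, (C,merge)→1360, (D,nl_idx)→1920, (D,nl)→6480 …(+1); best=1280 via (D,hash)
  {AC}: card=20000; try (C,hash)→2120, (A,merge)→5720, (C,merge)→6140, (A,hash)→9160, (A,nl_idx)→20800, (A,nl)→40080 …(+1); best=2120 via (C,hash)
  {ABD}: card=20000; try (A,merge)→8060, (A,hash)→10780, (A,nl_idx)→23060, (B,hash)→26120, (D,hash)→68620, (A,nl)→81620 …(+5); best=8060 via (A,merge)
  {BCD}: card=1280; try (C,hash)→2900, (C,merge)→3700, (B,hash)→6560, (D,hash)→12740, (C,nl)→14420, (B,merge)→18890 …(+4); best=2900 via (C,hash)
  {ABC}: card=1250000; try (A,hash)→20620, (B,hash)→26120, (C,hash)→68620, (A,merge)→156620, (B,merge)→324370, (C,merge)→1068140 …(+4); best=20620 via (A,hash)
  {ACD}: card=160000; try (A,hash)→11560, (A,merge)→21640, (D,hash)→23240, (C,hash)→23240, (A,nl_idx)→172800, (D,nl_idx)→302120 …(+5); best=11560 via (A,hash)
  {ABCD}: card=80000; try (A,hash)→13180, (A,merge)→23260, (C,hash)→29180, (A,nl_idx)→94420, (B,hash)→175560, (C,merge)→328700 …(+8); best=13180 via (A,hash)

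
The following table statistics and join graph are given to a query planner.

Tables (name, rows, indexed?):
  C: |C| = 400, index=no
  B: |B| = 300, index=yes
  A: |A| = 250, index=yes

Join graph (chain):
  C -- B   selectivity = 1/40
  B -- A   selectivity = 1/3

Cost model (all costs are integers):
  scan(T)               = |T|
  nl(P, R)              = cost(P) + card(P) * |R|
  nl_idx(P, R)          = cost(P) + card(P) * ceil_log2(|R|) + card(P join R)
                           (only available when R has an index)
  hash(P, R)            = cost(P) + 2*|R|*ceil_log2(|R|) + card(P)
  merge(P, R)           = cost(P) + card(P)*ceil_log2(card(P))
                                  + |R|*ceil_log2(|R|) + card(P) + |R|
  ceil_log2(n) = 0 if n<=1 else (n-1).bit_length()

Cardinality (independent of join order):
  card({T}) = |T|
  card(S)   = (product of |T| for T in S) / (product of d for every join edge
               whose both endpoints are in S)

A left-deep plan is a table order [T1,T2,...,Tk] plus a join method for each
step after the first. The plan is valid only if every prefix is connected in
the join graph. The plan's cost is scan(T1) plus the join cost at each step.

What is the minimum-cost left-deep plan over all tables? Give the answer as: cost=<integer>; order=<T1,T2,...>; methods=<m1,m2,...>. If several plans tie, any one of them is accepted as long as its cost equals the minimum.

Selinger DP (subsets sized 1..n):
  {C}: scan cost=400, card=400
  {B}: scan cost=300, card=300
  {A}: scan cost=250, card=250
  {BC}: card=3000; try (B,hash)→6200, (B,nl_idx)→7000, (C,merge)→7300, (B,merge)→7400, (C,hash)→7800, (C,nl)→120300 …(+1); best=6200 via (B,hash)
  {AB}: card=25000; try (A,hash)→4600, (B,merge)→5500, (A,merge)→5550, (B,hash)→5900, (B,nl_idx)→27500, (A,nl_idx)→27700 …(+2); best=4600 via (A,hash)
  {ABC}: card=250000; try (A,hash)→13200, (C,hash)→36800, (A,merge)→47450, (A,nl_idx)→280200, (C,merge)→408600, (A,nl)→756200 …(+1); best=13200 via (A,hash)

cost=13200; order=C,B,A; methods=hash,hash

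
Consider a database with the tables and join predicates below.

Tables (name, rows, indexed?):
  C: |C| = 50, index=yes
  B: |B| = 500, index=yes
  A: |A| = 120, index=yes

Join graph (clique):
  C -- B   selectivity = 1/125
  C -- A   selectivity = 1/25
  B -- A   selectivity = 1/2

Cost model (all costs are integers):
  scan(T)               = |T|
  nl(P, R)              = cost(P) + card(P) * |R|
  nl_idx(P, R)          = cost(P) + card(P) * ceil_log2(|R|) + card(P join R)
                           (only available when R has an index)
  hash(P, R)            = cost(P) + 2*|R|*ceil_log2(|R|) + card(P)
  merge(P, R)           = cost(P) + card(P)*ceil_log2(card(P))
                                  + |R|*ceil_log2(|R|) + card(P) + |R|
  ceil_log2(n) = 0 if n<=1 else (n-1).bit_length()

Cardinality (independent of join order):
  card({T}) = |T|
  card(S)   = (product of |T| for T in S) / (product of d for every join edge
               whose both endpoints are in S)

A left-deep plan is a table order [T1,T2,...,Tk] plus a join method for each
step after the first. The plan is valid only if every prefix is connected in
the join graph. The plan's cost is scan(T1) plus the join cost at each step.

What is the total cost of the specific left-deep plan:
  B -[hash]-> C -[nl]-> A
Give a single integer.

step 1: scan B: cost=500, card=500
step 2: join C via hash
    card(P join C) = 500*50/(125) = 200
    cost = 500 + 2*50*6 + 500 = 1600
step 3: join A via nl
    card(P join A) = 200*120/(25*2) = 480
    cost = 1600 + 200*120 = 25600

25600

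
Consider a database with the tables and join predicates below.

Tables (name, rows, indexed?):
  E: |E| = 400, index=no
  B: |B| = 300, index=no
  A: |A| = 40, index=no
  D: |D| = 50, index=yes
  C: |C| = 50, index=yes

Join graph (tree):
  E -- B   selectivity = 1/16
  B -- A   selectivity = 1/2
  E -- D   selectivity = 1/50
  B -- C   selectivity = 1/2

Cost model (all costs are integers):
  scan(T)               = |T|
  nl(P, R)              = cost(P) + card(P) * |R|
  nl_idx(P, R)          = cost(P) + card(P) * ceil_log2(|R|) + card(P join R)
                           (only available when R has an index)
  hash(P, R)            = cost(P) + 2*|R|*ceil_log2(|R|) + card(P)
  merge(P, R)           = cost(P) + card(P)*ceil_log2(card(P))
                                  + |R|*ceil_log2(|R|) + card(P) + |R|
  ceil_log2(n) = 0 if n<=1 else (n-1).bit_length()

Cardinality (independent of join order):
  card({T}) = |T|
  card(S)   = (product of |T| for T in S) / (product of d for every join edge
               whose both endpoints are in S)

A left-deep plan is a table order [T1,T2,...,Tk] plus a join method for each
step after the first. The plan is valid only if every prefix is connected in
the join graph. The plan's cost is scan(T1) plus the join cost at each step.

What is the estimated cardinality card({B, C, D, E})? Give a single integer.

187500

Tables in S: B(300), C(50), D(50), E(400)
Edges inside S: E-B(d=16), E-D(d=50), B-C(d=2)
numerator = 300 * 50 * 50 * 400 = 300000000
denominator = 16 * 50 * 2 = 1600
card(S) = 300000000 / 1600 = 187500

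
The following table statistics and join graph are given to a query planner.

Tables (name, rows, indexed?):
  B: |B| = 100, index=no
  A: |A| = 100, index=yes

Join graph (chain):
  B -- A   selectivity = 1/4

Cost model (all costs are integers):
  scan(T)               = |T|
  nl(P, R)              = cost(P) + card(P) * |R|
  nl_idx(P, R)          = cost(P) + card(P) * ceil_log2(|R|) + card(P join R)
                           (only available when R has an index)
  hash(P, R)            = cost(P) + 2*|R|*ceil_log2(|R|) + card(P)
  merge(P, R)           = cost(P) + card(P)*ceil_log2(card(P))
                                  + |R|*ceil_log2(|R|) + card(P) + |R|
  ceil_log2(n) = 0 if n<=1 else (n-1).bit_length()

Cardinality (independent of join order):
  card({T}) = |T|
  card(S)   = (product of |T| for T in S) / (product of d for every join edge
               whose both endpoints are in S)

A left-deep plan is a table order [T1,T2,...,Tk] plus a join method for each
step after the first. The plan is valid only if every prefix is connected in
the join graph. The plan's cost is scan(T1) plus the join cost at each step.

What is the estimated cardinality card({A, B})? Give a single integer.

Tables in S: A(100), B(100)
Edges inside S: B-A(d=4)
numerator = 100 * 100 = 10000
denominator = 4 = 4
card(S) = 10000 / 4 = 2500

2500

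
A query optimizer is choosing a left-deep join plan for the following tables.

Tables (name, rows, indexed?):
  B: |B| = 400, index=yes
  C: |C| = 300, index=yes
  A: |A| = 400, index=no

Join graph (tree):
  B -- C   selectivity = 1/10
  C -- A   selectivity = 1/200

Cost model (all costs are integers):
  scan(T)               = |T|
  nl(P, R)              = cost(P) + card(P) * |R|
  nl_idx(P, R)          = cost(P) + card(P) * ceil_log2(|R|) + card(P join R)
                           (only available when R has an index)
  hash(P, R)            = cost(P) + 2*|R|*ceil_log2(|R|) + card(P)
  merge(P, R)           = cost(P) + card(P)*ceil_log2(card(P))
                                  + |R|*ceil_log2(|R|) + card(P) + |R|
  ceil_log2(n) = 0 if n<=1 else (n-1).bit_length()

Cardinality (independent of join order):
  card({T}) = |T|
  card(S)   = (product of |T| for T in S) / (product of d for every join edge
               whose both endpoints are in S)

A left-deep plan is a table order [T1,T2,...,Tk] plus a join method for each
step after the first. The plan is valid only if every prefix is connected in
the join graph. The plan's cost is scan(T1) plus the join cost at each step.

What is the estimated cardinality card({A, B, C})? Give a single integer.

Tables in S: A(400), B(400), C(300)
Edges inside S: B-C(d=10), C-A(d=200)
numerator = 400 * 400 * 300 = 48000000
denominator = 10 * 200 = 2000
card(S) = 48000000 / 2000 = 24000

24000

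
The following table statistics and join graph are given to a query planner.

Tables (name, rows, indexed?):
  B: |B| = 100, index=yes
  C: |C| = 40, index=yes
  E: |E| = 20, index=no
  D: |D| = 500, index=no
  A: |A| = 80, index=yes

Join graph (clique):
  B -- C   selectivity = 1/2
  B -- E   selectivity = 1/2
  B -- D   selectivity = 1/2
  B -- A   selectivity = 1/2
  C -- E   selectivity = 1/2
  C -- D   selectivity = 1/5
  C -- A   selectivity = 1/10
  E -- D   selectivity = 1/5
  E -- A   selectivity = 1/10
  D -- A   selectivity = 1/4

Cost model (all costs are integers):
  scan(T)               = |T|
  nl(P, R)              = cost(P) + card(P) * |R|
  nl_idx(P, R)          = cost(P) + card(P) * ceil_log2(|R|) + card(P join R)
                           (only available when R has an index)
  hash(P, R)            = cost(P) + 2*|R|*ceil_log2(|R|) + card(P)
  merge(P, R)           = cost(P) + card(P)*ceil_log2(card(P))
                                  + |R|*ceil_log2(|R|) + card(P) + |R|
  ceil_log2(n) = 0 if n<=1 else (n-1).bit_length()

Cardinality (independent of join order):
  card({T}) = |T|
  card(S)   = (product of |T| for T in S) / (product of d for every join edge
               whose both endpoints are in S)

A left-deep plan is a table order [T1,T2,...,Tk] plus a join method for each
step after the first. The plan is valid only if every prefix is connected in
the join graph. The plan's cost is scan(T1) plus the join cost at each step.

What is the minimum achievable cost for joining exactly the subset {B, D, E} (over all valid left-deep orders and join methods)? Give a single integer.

Selinger DP over subsets of {B,D,E}:
  {B}: scan cost=100, card=100
  {E}: scan cost=20, card=20
  {D}: scan cost=500, card=500
  {BE}: card=1000; try (E,hash)→400, (B,merge)→940, (E,merge)→1020, (B,nl_idx)→1160, (B,hash)→1440, (B,nl)→2020 …(+1); best=400 via (E,hash)
  {BD}: card=25000; try (B,hash)→2400, (D,merge)→5900, (B,merge)→6300, (D,hash)→9200, (B,nl_idx)→29000, (D,nl)→50100 …(+1); best=2400 via (B,hash)
  {DE}: card=2000; try (E,hash)→1200, (D,merge)→5140, (E,merge)→5620, (D,hash)→9040, (D,nl)→10020, (E,nl)→10500; best=1200 via (E,hash)
  {BDE}: card=50000; try (B,hash)→4600, (D,hash)→10400, (D,merge)→16400, (B,merge)→26000, (E,hash)→27600, (B,nl_idx)→65200 …(+4); best=4600 via (B,hash)

4600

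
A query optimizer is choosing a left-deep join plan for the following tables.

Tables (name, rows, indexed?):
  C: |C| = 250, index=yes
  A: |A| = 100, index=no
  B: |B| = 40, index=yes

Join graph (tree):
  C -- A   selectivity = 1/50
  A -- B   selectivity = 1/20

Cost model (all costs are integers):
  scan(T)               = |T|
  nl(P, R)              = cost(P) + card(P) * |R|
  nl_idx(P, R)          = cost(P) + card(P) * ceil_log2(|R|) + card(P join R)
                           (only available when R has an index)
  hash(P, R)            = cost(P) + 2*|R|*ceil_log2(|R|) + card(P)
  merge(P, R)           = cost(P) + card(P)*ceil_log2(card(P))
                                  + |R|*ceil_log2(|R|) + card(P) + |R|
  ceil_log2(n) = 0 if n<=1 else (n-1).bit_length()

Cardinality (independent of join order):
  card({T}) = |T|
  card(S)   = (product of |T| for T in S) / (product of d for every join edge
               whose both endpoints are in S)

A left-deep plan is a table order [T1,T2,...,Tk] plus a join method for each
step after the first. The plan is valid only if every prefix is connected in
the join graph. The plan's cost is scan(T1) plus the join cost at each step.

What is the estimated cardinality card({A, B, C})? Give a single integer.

Tables in S: A(100), B(40), C(250)
Edges inside S: C-A(d=50), A-B(d=20)
numerator = 100 * 40 * 250 = 1000000
denominator = 50 * 20 = 1000
card(S) = 1000000 / 1000 = 1000

1000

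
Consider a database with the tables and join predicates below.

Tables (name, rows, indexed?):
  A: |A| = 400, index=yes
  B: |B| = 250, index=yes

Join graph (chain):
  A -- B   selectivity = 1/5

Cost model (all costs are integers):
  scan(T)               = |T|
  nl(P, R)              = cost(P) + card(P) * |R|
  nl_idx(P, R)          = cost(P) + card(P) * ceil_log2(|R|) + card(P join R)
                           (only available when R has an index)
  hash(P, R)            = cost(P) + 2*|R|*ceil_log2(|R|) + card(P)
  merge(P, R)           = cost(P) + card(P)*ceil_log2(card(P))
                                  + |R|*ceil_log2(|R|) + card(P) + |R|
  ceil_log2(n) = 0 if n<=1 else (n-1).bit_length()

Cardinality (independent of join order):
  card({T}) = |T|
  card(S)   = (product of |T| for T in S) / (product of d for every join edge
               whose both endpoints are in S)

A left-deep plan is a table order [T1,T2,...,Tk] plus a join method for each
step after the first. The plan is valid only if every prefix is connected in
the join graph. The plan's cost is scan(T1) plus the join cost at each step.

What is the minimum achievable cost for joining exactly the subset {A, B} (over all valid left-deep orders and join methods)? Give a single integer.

4800

Selinger DP over subsets of {A,B}:
  {A}: scan cost=400, card=400
  {B}: scan cost=250, card=250
  {AB}: card=20000; try (B,hash)→4800, (A,merge)→6500, (B,merge)→6650, (A,hash)→7700, (A,nl_idx)→22500, (B,nl_idx)→23600 …(+2); best=4800 via (B,hash)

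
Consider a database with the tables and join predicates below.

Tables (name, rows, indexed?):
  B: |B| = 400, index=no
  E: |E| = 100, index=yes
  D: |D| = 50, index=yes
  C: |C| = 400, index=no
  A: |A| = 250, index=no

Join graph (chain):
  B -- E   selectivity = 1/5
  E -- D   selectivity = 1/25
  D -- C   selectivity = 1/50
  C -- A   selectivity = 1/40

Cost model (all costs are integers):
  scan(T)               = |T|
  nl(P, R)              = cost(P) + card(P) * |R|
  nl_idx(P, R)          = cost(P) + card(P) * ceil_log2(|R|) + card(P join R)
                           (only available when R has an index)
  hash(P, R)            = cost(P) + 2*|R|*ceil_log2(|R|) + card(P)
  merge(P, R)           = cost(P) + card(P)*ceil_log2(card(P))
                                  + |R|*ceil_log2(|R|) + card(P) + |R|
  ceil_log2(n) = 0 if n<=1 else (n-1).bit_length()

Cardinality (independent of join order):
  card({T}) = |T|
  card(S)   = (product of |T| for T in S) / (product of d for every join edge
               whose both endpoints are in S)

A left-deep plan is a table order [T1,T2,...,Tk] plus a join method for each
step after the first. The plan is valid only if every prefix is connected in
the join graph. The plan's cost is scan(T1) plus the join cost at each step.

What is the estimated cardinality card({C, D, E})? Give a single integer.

Tables in S: C(400), D(50), E(100)
Edges inside S: E-D(d=25), D-C(d=50)
numerator = 400 * 50 * 100 = 2000000
denominator = 25 * 50 = 1250
card(S) = 2000000 / 1250 = 1600

1600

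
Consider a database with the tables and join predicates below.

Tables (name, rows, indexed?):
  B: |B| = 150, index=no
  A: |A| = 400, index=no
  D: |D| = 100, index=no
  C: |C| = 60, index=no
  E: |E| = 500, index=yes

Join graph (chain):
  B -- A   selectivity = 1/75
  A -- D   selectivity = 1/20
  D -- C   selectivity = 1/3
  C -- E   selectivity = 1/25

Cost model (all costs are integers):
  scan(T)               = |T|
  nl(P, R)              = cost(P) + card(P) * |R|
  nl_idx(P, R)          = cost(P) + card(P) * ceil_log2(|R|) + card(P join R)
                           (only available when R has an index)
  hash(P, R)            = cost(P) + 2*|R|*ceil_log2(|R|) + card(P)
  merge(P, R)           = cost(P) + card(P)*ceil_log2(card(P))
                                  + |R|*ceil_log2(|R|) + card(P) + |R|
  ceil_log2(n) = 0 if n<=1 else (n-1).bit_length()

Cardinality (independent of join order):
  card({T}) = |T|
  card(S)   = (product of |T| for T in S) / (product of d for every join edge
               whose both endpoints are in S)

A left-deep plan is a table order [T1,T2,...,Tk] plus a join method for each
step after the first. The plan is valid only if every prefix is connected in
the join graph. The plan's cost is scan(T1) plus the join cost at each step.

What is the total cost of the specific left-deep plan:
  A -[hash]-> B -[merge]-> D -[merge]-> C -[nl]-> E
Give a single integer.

step 1: scan A: cost=400, card=400
step 2: join B via hash
    card(P join B) = 400*150/(75) = 800
    cost = 400 + 2*150*8 + 400 = 3200
step 3: join D via merge
    card(P join D) = 800*100/(20) = 4000
    cost = 3200 + 800*10 + 100*7 + 800 + 100 = 12800
step 4: join C via merge
    card(P join C) = 4000*60/(3) = 80000
    cost = 12800 + 4000*12 + 60*6 + 4000 + 60 = 65220
step 5: join E via nl
    card(P join E) = 80000*500/(25) = 1600000
    cost = 65220 + 80000*500 = 40065220

40065220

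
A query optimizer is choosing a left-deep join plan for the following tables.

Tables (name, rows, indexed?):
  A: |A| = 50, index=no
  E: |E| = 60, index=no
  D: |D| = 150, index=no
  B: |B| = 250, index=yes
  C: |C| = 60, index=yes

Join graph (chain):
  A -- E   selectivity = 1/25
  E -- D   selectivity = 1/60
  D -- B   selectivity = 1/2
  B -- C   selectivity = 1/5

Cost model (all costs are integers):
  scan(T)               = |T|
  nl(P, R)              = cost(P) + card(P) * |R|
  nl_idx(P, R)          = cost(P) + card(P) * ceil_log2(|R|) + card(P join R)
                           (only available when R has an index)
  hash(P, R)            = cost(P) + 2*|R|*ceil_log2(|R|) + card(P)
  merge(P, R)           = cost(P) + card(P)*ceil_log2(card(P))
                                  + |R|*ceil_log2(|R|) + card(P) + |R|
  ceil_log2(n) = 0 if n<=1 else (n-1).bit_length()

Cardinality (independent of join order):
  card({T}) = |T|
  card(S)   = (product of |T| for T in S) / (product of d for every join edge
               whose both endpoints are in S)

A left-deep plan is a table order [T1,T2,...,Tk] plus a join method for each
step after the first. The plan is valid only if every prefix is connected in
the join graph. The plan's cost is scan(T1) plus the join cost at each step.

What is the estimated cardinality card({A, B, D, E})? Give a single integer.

Tables in S: A(50), B(250), D(150), E(60)
Edges inside S: A-E(d=25), E-D(d=60), D-B(d=2)
numerator = 50 * 250 * 150 * 60 = 112500000
denominator = 25 * 60 * 2 = 3000
card(S) = 112500000 / 3000 = 37500

37500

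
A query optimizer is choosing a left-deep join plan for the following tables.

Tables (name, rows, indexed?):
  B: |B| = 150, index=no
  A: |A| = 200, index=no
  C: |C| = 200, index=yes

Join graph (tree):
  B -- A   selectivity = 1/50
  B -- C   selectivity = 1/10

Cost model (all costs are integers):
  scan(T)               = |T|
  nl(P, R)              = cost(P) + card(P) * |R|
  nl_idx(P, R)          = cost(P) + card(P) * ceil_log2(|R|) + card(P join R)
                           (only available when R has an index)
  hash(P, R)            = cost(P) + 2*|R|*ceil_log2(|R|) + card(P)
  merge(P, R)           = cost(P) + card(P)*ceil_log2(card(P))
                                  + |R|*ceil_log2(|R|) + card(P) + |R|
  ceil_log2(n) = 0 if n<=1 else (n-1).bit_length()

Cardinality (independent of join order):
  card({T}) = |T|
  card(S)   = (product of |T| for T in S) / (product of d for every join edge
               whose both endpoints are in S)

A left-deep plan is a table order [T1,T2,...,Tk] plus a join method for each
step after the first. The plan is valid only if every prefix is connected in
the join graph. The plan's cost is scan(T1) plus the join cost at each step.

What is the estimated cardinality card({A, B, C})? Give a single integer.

12000

Tables in S: A(200), B(150), C(200)
Edges inside S: B-A(d=50), B-C(d=10)
numerator = 200 * 150 * 200 = 6000000
denominator = 50 * 10 = 500
card(S) = 6000000 / 500 = 12000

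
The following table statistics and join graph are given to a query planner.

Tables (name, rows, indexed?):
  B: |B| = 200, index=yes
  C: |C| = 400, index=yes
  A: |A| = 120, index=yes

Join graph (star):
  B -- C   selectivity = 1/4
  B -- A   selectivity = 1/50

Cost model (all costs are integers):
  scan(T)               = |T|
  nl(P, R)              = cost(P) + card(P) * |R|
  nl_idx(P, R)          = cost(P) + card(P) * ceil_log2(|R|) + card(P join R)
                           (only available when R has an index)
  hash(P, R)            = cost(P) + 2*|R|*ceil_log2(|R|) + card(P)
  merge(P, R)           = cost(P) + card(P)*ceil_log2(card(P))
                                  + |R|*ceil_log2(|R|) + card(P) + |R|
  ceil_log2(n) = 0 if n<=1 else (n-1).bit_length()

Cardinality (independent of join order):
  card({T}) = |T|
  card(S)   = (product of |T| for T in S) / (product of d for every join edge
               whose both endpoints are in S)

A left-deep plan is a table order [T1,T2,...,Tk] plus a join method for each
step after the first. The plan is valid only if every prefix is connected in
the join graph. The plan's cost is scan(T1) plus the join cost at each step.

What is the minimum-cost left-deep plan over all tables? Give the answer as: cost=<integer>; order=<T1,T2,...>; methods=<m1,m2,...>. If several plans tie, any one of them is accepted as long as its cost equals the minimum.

cost=9240; order=A,B,C; methods=nl_idx,hash

Selinger DP (subsets sized 1..n):
  {B}: scan cost=200, card=200
  {C}: scan cost=400, card=400
  {A}: scan cost=120, card=120
  {BC}: card=20000; try (B,hash)→4000, (C,merge)→6000, (B,merge)→6200, (C,hash)→7600, (C,nl_idx)→22000, (B,nl_idx)→23600 …(+2); best=4000 via (B,hash)
  {AB}: card=480; try (B,nl_idx)→1560, (A,hash)→2080, (A,nl_idx)→2080, (B,merge)→2880, (A,merge)→2960, (B,hash)→3440 …(+2); best=1560 via (B,nl_idx)
  {ABC}: card=48000; try (C,hash)→9240, (C,merge)→10360, (A,hash)→25680, (C,nl_idx)→53880, (A,nl_idx)→192000, (C,nl)→193560 …(+2); best=9240 via (C,hash)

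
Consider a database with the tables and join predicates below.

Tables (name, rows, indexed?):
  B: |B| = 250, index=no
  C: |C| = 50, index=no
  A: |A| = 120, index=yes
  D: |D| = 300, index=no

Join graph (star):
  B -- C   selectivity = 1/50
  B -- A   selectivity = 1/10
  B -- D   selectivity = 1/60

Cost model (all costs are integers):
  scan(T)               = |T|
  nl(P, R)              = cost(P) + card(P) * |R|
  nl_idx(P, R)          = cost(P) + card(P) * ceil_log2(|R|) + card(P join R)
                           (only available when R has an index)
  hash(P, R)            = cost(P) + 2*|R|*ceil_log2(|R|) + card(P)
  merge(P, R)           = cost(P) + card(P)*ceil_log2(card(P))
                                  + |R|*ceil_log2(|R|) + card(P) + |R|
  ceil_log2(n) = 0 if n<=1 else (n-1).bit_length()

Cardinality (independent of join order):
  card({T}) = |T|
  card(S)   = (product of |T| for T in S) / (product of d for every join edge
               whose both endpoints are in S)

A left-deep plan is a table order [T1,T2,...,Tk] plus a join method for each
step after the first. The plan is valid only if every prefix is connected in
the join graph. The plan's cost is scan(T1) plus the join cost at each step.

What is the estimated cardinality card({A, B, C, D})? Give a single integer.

15000

Tables in S: A(120), B(250), C(50), D(300)
Edges inside S: B-C(d=50), B-A(d=10), B-D(d=60)
numerator = 120 * 250 * 50 * 300 = 450000000
denominator = 50 * 10 * 60 = 30000
card(S) = 450000000 / 30000 = 15000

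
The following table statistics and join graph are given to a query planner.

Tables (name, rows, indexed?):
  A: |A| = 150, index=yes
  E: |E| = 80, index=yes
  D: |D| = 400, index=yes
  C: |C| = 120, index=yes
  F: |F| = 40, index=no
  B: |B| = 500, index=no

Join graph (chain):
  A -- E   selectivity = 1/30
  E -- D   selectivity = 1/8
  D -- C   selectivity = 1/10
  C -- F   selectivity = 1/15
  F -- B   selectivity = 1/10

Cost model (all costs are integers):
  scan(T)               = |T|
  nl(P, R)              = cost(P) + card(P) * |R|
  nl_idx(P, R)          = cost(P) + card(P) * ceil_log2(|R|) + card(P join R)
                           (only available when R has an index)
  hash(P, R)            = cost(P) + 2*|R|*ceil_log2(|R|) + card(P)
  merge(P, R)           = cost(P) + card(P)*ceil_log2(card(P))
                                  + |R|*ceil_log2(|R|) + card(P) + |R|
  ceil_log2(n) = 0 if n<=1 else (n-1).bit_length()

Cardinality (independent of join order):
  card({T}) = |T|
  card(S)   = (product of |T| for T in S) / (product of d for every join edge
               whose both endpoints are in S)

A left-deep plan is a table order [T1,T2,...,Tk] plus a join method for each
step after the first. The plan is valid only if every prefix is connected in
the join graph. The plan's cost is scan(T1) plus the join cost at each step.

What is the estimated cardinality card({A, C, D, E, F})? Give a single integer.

640000

Tables in S: A(150), C(120), D(400), E(80), F(40)
Edges inside S: A-E(d=30), E-D(d=8), D-C(d=10), C-F(d=15)
numerator = 150 * 120 * 400 * 80 * 40 = 23040000000
denominator = 30 * 8 * 10 * 15 = 36000
card(S) = 23040000000 / 36000 = 640000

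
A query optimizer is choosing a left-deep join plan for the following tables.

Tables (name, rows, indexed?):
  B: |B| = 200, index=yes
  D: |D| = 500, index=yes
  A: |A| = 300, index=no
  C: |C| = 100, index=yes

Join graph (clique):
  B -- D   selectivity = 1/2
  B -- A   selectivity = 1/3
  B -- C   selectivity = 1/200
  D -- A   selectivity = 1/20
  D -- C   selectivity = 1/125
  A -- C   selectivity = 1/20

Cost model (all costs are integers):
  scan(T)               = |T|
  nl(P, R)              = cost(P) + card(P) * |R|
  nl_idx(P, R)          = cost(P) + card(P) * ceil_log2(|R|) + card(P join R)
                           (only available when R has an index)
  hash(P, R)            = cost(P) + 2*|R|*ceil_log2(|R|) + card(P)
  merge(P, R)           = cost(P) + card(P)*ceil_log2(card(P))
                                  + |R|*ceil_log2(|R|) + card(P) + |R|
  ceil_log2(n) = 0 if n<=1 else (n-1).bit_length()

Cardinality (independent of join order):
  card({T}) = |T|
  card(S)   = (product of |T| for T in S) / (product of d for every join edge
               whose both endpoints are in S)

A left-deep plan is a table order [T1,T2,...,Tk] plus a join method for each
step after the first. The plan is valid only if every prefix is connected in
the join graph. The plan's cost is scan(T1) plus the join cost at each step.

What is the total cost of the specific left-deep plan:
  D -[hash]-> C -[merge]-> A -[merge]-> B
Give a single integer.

14200

step 1: scan D: cost=500, card=500
step 2: join C via hash
    card(P join C) = 500*100/(125) = 400
    cost = 500 + 2*100*7 + 500 = 2400
step 3: join A via merge
    card(P join A) = 400*300/(20*20) = 300
    cost = 2400 + 400*9 + 300*9 + 400 + 300 = 9400
step 4: join B via merge
    card(P join B) = 300*200/(2*3*200) = 50
    cost = 9400 + 300*9 + 200*8 + 300 + 200 = 14200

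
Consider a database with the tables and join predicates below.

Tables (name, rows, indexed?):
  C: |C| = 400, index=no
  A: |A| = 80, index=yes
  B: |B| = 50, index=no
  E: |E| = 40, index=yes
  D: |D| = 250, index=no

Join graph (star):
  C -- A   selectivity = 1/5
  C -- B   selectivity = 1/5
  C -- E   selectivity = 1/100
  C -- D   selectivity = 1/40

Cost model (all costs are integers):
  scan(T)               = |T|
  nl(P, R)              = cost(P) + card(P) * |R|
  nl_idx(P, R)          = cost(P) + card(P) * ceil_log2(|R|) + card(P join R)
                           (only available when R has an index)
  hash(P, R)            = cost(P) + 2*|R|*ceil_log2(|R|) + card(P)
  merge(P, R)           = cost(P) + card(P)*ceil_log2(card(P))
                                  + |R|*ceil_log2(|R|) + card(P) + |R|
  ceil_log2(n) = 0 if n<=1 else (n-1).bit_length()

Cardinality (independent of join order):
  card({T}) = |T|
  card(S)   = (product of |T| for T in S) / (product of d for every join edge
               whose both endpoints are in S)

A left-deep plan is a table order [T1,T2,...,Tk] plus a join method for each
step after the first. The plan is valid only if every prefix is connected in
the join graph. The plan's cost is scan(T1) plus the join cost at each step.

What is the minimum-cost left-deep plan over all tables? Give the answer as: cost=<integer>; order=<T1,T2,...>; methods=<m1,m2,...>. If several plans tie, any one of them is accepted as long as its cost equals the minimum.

Selinger DP (subsets sized 1..n):
  {C}: scan cost=400, card=400
  {A}: scan cost=80, card=80
  {B}: scan cost=50, card=50
  {E}: scan cost=40, card=40
  {D}: scan cost=250, card=250
  {AC}: card=6400; try (A,hash)→1920, (C,merge)→4720, (A,merge)→5040, (C,hash)→7360, (A,nl_idx)→9600, (C,nl)→32080 …(+1); best=1920 via (A,hash)
  {BC}: card=4000; try (B,hash)→1400, (C,merge)→4400, (B,merge)→4750, (C,hash)→7300, (C,nl)→20050, (B,nl)→20400; best=1400 via (B,hash)
  {CE}: card=160; try (E,hash)→1280, (E,nl_idx)→2960, (C,merge)→4320, (E,merge)→4680, (C,hash)→7280, (C,nl)→16040 …(+1); best=1280 via (E,hash)
  {CD}: card=2500; try (D,hash)→4800, (C,merge)→6500, (D,merge)→6650, (C,hash)→7700, (C,nl)→100250, (D,nl)→100400; best=4800 via (D,hash)
  {ABC}: card=64000; try (A,hash)→6520, (B,hash)→8920, (A,merge)→54040, (B,merge)→91870, (A,nl_idx)→93400, (A,nl)→321400 …(+1); best=6520 via (A,hash)
  {ACE}: card=2560; try (A,hash)→2560, (A,merge)→3360, (A,nl_idx)→4960, (E,hash)→8800, (A,nl)→14080, (E,nl_idx)→42880 …(+2); best=2560 via (A,hash)
  {ACD}: card=40000; try (A,hash)→8420, (D,hash)→12320, (A,merge)→37940, (A,nl_idx)→62300, (D,merge)→93770, (A,nl)→204800 …(+1); best=8420 via (A,hash)
  {BCE}: card=1600; try (B,hash)→2040, (B,merge)→3070, (E,hash)→5880, (B,nl)→9280, (E,nl_idx)→27000, (E,merge)→53680 …(+1); best=2040 via (B,hash)
  {BCD}: card=25000; try (B,hash)→7900, (D,hash)→9400, (B,merge)→37650, (D,merge)→55650, (B,nl)→129800, (D,nl)→1001400; best=7900 via (B,hash)
  {CDE}: card=1000; try (D,merge)→4970, (D,hash)→5440, (E,hash)→7780, (E,nl_idx)→20800, (E,merge)→37580, (D,nl)→41280 …(+1); best=4970 via (D,merge)
  {ABCE}: card=25600; try (A,hash)→4760, (B,hash)→5720, (A,merge)→21880, (B,merge)→36190, (A,nl_idx)→38840, (E,hash)→71000 …(+5); best=4760 via (A,hash)
  {ABCD}: card=400000; try (A,hash)→34020, (B,hash)→49020, (D,hash)→74520, (A,merge)→408540, (A,nl_idx)→582900, (B,merge)→688770 …(+4); best=34020 via (A,hash)
  {ACDE}: card=16000; try (A,hash)→7090, (D,hash)→9120, (A,merge)→16610, (A,nl_idx)→27970, (D,merge)→38090, (E,hash)→48900 …(+5); best=7090 via (A,hash)
  {BCDE}: card=10000; try (B,hash)→6570, (D,hash)→7640, (B,merge)→16320, (D,merge)→23490, (E,hash)→33380, (B,nl)→54970 …(+4); best=6570 via (B,hash)
  {ABCDE}: card=160000; try (A,hash)→17690, (B,hash)→23690, (D,hash)→34360, (A,merge)→157210, (A,nl_idx)→236570, (B,merge)→247440 …(+8); best=17690 via (A,hash)

cost=17690; order=C,E,D,B,A; methods=hash,merge,hash,hash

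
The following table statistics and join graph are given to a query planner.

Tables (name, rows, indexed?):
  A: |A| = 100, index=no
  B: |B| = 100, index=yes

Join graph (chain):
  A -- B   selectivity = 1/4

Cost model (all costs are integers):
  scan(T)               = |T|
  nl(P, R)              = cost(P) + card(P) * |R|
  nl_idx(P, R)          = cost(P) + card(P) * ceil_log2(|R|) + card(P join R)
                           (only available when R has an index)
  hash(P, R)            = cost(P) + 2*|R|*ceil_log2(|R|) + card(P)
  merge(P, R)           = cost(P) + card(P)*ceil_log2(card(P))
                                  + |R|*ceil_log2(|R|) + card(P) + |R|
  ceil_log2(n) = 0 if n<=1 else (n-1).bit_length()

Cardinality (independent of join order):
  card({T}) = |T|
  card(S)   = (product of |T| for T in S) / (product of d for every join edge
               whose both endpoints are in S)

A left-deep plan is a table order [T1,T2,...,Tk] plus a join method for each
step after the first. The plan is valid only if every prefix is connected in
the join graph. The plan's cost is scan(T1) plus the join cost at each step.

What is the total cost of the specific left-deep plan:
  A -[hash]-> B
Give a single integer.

1600

step 1: scan A: cost=100, card=100
step 2: join B via hash
    card(P join B) = 100*100/(4) = 2500
    cost = 100 + 2*100*7 + 100 = 1600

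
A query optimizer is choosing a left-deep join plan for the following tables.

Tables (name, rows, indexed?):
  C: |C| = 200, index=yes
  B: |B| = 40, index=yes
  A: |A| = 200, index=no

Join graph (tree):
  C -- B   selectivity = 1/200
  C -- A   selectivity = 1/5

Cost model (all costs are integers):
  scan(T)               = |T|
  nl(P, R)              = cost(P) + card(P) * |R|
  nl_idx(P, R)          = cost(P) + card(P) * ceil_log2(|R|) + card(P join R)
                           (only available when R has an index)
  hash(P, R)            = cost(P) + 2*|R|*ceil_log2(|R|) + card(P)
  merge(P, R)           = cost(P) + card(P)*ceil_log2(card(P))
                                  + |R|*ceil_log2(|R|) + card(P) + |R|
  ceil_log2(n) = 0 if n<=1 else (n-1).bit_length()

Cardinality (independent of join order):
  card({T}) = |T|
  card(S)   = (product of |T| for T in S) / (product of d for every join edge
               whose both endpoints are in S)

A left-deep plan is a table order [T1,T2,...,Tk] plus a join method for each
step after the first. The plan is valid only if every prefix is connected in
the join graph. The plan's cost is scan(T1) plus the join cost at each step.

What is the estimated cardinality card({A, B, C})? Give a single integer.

Tables in S: A(200), B(40), C(200)
Edges inside S: C-B(d=200), C-A(d=5)
numerator = 200 * 40 * 200 = 1600000
denominator = 200 * 5 = 1000
card(S) = 1600000 / 1000 = 1600

1600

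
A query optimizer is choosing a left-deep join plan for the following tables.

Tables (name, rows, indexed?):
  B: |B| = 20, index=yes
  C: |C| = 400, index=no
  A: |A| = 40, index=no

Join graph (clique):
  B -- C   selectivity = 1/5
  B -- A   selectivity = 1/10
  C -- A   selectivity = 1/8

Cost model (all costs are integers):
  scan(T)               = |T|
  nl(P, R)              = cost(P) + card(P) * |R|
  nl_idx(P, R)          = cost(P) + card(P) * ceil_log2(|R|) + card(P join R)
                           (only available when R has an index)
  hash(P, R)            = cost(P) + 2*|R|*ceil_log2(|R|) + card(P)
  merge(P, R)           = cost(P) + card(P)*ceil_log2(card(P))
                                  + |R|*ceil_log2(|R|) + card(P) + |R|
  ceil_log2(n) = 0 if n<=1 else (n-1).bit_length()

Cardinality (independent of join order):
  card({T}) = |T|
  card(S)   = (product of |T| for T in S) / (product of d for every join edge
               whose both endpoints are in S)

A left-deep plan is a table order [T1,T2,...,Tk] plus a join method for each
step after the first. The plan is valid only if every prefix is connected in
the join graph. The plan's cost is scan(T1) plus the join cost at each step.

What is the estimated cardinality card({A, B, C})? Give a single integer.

800

Tables in S: A(40), B(20), C(400)
Edges inside S: B-C(d=5), B-A(d=10), C-A(d=8)
numerator = 40 * 20 * 400 = 320000
denominator = 5 * 10 * 8 = 400
card(S) = 320000 / 400 = 800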